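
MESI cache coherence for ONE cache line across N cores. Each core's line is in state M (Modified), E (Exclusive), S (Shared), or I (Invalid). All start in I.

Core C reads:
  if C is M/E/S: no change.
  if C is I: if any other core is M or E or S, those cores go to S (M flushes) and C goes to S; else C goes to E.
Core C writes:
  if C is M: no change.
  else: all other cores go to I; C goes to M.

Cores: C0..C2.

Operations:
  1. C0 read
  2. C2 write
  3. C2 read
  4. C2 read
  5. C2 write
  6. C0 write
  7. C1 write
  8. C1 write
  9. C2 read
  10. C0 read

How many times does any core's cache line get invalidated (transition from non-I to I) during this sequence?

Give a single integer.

Op 1: C0 read [C0 read from I: no other sharers -> C0=E (exclusive)] -> [E,I,I] (invalidations this op: 0; running total: 0)
Op 2: C2 write [C2 write: invalidate ['C0=E'] -> C2=M] -> [I,I,M] (invalidations this op: 1; running total: 1)
Op 3: C2 read [C2 read: already in M, no change] -> [I,I,M] (invalidations this op: 0; running total: 1)
Op 4: C2 read [C2 read: already in M, no change] -> [I,I,M] (invalidations this op: 0; running total: 1)
Op 5: C2 write [C2 write: already M (modified), no change] -> [I,I,M] (invalidations this op: 0; running total: 1)
Op 6: C0 write [C0 write: invalidate ['C2=M'] -> C0=M] -> [M,I,I] (invalidations this op: 1; running total: 2)
Op 7: C1 write [C1 write: invalidate ['C0=M'] -> C1=M] -> [I,M,I] (invalidations this op: 1; running total: 3)
Op 8: C1 write [C1 write: already M (modified), no change] -> [I,M,I] (invalidations this op: 0; running total: 3)
Op 9: C2 read [C2 read from I: others=['C1=M'] -> C2=S, others downsized to S] -> [I,S,S] (invalidations this op: 0; running total: 3)
Op 10: C0 read [C0 read from I: others=['C1=S', 'C2=S'] -> C0=S, others downsized to S] -> [S,S,S] (invalidations this op: 0; running total: 3)

Answer: 3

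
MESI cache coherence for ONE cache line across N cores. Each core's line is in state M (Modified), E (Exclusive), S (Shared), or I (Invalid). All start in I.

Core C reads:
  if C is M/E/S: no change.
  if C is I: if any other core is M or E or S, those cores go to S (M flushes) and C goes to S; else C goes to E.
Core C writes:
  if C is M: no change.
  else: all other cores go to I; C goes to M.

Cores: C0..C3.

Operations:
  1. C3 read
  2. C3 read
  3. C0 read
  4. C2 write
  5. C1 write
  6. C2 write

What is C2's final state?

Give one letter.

Op 1: C3 read [C3 read from I: no other sharers -> C3=E (exclusive)] -> [I,I,I,E]
Op 2: C3 read [C3 read: already in E, no change] -> [I,I,I,E]
Op 3: C0 read [C0 read from I: others=['C3=E'] -> C0=S, others downsized to S] -> [S,I,I,S]
Op 4: C2 write [C2 write: invalidate ['C0=S', 'C3=S'] -> C2=M] -> [I,I,M,I]
Op 5: C1 write [C1 write: invalidate ['C2=M'] -> C1=M] -> [I,M,I,I]
Op 6: C2 write [C2 write: invalidate ['C1=M'] -> C2=M] -> [I,I,M,I]

Answer: M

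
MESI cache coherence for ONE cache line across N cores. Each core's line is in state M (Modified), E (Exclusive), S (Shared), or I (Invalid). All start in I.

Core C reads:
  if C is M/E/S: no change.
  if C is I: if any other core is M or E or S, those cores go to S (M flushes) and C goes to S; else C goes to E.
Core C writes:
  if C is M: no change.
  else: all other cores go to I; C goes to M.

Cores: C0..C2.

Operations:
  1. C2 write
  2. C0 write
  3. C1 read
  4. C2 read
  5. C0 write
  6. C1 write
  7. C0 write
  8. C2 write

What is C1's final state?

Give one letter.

Answer: I

Derivation:
Op 1: C2 write [C2 write: invalidate none -> C2=M] -> [I,I,M]
Op 2: C0 write [C0 write: invalidate ['C2=M'] -> C0=M] -> [M,I,I]
Op 3: C1 read [C1 read from I: others=['C0=M'] -> C1=S, others downsized to S] -> [S,S,I]
Op 4: C2 read [C2 read from I: others=['C0=S', 'C1=S'] -> C2=S, others downsized to S] -> [S,S,S]
Op 5: C0 write [C0 write: invalidate ['C1=S', 'C2=S'] -> C0=M] -> [M,I,I]
Op 6: C1 write [C1 write: invalidate ['C0=M'] -> C1=M] -> [I,M,I]
Op 7: C0 write [C0 write: invalidate ['C1=M'] -> C0=M] -> [M,I,I]
Op 8: C2 write [C2 write: invalidate ['C0=M'] -> C2=M] -> [I,I,M]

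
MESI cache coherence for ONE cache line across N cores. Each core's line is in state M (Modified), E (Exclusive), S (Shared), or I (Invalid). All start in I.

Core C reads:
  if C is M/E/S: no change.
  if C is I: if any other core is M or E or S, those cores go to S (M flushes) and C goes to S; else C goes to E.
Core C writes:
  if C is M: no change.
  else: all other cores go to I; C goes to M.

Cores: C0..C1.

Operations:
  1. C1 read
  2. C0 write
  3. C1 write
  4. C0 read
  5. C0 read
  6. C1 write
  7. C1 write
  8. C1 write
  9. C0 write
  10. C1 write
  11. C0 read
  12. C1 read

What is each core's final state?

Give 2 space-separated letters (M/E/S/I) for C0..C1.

Op 1: C1 read [C1 read from I: no other sharers -> C1=E (exclusive)] -> [I,E]
Op 2: C0 write [C0 write: invalidate ['C1=E'] -> C0=M] -> [M,I]
Op 3: C1 write [C1 write: invalidate ['C0=M'] -> C1=M] -> [I,M]
Op 4: C0 read [C0 read from I: others=['C1=M'] -> C0=S, others downsized to S] -> [S,S]
Op 5: C0 read [C0 read: already in S, no change] -> [S,S]
Op 6: C1 write [C1 write: invalidate ['C0=S'] -> C1=M] -> [I,M]
Op 7: C1 write [C1 write: already M (modified), no change] -> [I,M]
Op 8: C1 write [C1 write: already M (modified), no change] -> [I,M]
Op 9: C0 write [C0 write: invalidate ['C1=M'] -> C0=M] -> [M,I]
Op 10: C1 write [C1 write: invalidate ['C0=M'] -> C1=M] -> [I,M]
Op 11: C0 read [C0 read from I: others=['C1=M'] -> C0=S, others downsized to S] -> [S,S]
Op 12: C1 read [C1 read: already in S, no change] -> [S,S]

Answer: S S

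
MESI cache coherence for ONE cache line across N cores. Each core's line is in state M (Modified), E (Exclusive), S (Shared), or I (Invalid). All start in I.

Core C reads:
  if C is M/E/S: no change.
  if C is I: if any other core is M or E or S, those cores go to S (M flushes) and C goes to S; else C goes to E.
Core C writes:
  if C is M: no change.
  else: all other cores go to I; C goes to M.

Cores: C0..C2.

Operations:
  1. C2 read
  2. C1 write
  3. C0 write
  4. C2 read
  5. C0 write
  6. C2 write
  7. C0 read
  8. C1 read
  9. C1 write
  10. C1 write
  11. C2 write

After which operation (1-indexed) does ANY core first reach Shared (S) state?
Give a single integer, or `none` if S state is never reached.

Answer: 4

Derivation:
Op 1: C2 read [C2 read from I: no other sharers -> C2=E (exclusive)] -> [I,I,E]
Op 2: C1 write [C1 write: invalidate ['C2=E'] -> C1=M] -> [I,M,I]
Op 3: C0 write [C0 write: invalidate ['C1=M'] -> C0=M] -> [M,I,I]
Op 4: C2 read [C2 read from I: others=['C0=M'] -> C2=S, others downsized to S] -> [S,I,S]
  -> First S state at op 4; remaining ops need not be traced.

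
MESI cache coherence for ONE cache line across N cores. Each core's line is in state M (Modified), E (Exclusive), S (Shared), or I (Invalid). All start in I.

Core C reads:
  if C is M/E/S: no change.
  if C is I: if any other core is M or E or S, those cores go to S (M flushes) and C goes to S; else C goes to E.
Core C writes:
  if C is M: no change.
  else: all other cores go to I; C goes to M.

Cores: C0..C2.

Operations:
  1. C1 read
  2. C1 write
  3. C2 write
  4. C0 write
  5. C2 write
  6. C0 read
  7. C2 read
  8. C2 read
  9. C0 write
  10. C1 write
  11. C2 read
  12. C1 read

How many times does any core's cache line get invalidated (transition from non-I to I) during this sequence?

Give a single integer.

Answer: 5

Derivation:
Op 1: C1 read [C1 read from I: no other sharers -> C1=E (exclusive)] -> [I,E,I] (invalidations this op: 0; running total: 0)
Op 2: C1 write [C1 write: invalidate none -> C1=M] -> [I,M,I] (invalidations this op: 0; running total: 0)
Op 3: C2 write [C2 write: invalidate ['C1=M'] -> C2=M] -> [I,I,M] (invalidations this op: 1; running total: 1)
Op 4: C0 write [C0 write: invalidate ['C2=M'] -> C0=M] -> [M,I,I] (invalidations this op: 1; running total: 2)
Op 5: C2 write [C2 write: invalidate ['C0=M'] -> C2=M] -> [I,I,M] (invalidations this op: 1; running total: 3)
Op 6: C0 read [C0 read from I: others=['C2=M'] -> C0=S, others downsized to S] -> [S,I,S] (invalidations this op: 0; running total: 3)
Op 7: C2 read [C2 read: already in S, no change] -> [S,I,S] (invalidations this op: 0; running total: 3)
Op 8: C2 read [C2 read: already in S, no change] -> [S,I,S] (invalidations this op: 0; running total: 3)
Op 9: C0 write [C0 write: invalidate ['C2=S'] -> C0=M] -> [M,I,I] (invalidations this op: 1; running total: 4)
Op 10: C1 write [C1 write: invalidate ['C0=M'] -> C1=M] -> [I,M,I] (invalidations this op: 1; running total: 5)
Op 11: C2 read [C2 read from I: others=['C1=M'] -> C2=S, others downsized to S] -> [I,S,S] (invalidations this op: 0; running total: 5)
Op 12: C1 read [C1 read: already in S, no change] -> [I,S,S] (invalidations this op: 0; running total: 5)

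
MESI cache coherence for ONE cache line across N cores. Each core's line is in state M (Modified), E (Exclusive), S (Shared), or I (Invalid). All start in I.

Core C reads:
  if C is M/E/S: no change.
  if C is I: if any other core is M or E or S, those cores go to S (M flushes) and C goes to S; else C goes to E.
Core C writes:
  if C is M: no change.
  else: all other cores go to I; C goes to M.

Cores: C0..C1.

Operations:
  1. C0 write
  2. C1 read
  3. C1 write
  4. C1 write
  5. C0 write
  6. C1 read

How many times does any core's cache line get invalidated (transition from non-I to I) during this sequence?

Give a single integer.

Op 1: C0 write [C0 write: invalidate none -> C0=M] -> [M,I] (invalidations this op: 0; running total: 0)
Op 2: C1 read [C1 read from I: others=['C0=M'] -> C1=S, others downsized to S] -> [S,S] (invalidations this op: 0; running total: 0)
Op 3: C1 write [C1 write: invalidate ['C0=S'] -> C1=M] -> [I,M] (invalidations this op: 1; running total: 1)
Op 4: C1 write [C1 write: already M (modified), no change] -> [I,M] (invalidations this op: 0; running total: 1)
Op 5: C0 write [C0 write: invalidate ['C1=M'] -> C0=M] -> [M,I] (invalidations this op: 1; running total: 2)
Op 6: C1 read [C1 read from I: others=['C0=M'] -> C1=S, others downsized to S] -> [S,S] (invalidations this op: 0; running total: 2)

Answer: 2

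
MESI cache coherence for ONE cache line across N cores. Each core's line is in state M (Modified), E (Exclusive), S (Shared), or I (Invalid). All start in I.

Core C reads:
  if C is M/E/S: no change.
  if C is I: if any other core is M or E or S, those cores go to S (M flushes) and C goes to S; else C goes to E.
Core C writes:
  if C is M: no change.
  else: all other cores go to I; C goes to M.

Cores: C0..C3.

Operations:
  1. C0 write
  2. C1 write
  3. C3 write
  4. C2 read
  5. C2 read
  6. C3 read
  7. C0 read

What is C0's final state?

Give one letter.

Op 1: C0 write [C0 write: invalidate none -> C0=M] -> [M,I,I,I]
Op 2: C1 write [C1 write: invalidate ['C0=M'] -> C1=M] -> [I,M,I,I]
Op 3: C3 write [C3 write: invalidate ['C1=M'] -> C3=M] -> [I,I,I,M]
Op 4: C2 read [C2 read from I: others=['C3=M'] -> C2=S, others downsized to S] -> [I,I,S,S]
Op 5: C2 read [C2 read: already in S, no change] -> [I,I,S,S]
Op 6: C3 read [C3 read: already in S, no change] -> [I,I,S,S]
Op 7: C0 read [C0 read from I: others=['C2=S', 'C3=S'] -> C0=S, others downsized to S] -> [S,I,S,S]

Answer: S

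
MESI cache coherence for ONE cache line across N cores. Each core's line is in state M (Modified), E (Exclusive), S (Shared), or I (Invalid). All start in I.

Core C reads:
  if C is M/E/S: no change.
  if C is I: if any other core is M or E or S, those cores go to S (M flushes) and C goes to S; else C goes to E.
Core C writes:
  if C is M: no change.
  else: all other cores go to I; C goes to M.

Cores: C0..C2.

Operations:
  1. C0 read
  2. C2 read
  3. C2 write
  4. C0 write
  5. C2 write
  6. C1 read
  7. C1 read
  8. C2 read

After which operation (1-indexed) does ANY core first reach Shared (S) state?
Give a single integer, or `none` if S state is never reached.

Answer: 2

Derivation:
Op 1: C0 read [C0 read from I: no other sharers -> C0=E (exclusive)] -> [E,I,I]
Op 2: C2 read [C2 read from I: others=['C0=E'] -> C2=S, others downsized to S] -> [S,I,S]
  -> First S state at op 2; remaining ops need not be traced.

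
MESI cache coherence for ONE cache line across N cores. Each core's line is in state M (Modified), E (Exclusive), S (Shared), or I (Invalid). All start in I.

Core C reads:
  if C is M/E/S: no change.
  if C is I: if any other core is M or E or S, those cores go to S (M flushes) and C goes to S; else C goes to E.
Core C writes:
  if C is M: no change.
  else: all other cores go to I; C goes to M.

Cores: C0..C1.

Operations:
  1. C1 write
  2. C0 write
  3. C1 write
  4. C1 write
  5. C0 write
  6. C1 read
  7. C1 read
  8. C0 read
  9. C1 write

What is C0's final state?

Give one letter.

Answer: I

Derivation:
Op 1: C1 write [C1 write: invalidate none -> C1=M] -> [I,M]
Op 2: C0 write [C0 write: invalidate ['C1=M'] -> C0=M] -> [M,I]
Op 3: C1 write [C1 write: invalidate ['C0=M'] -> C1=M] -> [I,M]
Op 4: C1 write [C1 write: already M (modified), no change] -> [I,M]
Op 5: C0 write [C0 write: invalidate ['C1=M'] -> C0=M] -> [M,I]
Op 6: C1 read [C1 read from I: others=['C0=M'] -> C1=S, others downsized to S] -> [S,S]
Op 7: C1 read [C1 read: already in S, no change] -> [S,S]
Op 8: C0 read [C0 read: already in S, no change] -> [S,S]
Op 9: C1 write [C1 write: invalidate ['C0=S'] -> C1=M] -> [I,M]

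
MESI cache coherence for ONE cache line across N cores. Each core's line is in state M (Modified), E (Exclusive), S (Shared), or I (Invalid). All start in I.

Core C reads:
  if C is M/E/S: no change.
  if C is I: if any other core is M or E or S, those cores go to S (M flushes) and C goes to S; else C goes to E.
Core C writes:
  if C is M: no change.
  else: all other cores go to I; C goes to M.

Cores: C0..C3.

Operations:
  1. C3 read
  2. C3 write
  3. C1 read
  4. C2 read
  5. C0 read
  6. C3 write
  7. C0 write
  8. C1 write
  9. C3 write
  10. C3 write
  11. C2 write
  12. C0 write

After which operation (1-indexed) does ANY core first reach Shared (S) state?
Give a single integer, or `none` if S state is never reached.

Op 1: C3 read [C3 read from I: no other sharers -> C3=E (exclusive)] -> [I,I,I,E]
Op 2: C3 write [C3 write: invalidate none -> C3=M] -> [I,I,I,M]
Op 3: C1 read [C1 read from I: others=['C3=M'] -> C1=S, others downsized to S] -> [I,S,I,S]
  -> First S state at op 3; remaining ops need not be traced.

Answer: 3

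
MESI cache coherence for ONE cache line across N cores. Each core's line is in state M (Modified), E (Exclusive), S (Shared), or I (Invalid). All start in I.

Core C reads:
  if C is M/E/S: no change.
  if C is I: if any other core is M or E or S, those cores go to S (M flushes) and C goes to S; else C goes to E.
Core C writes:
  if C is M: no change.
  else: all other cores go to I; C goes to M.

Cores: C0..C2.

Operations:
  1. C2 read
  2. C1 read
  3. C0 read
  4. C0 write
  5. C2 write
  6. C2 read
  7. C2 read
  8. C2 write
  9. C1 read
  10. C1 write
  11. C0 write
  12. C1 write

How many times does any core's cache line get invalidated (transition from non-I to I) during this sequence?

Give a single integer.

Op 1: C2 read [C2 read from I: no other sharers -> C2=E (exclusive)] -> [I,I,E] (invalidations this op: 0; running total: 0)
Op 2: C1 read [C1 read from I: others=['C2=E'] -> C1=S, others downsized to S] -> [I,S,S] (invalidations this op: 0; running total: 0)
Op 3: C0 read [C0 read from I: others=['C1=S', 'C2=S'] -> C0=S, others downsized to S] -> [S,S,S] (invalidations this op: 0; running total: 0)
Op 4: C0 write [C0 write: invalidate ['C1=S', 'C2=S'] -> C0=M] -> [M,I,I] (invalidations this op: 2; running total: 2)
Op 5: C2 write [C2 write: invalidate ['C0=M'] -> C2=M] -> [I,I,M] (invalidations this op: 1; running total: 3)
Op 6: C2 read [C2 read: already in M, no change] -> [I,I,M] (invalidations this op: 0; running total: 3)
Op 7: C2 read [C2 read: already in M, no change] -> [I,I,M] (invalidations this op: 0; running total: 3)
Op 8: C2 write [C2 write: already M (modified), no change] -> [I,I,M] (invalidations this op: 0; running total: 3)
Op 9: C1 read [C1 read from I: others=['C2=M'] -> C1=S, others downsized to S] -> [I,S,S] (invalidations this op: 0; running total: 3)
Op 10: C1 write [C1 write: invalidate ['C2=S'] -> C1=M] -> [I,M,I] (invalidations this op: 1; running total: 4)
Op 11: C0 write [C0 write: invalidate ['C1=M'] -> C0=M] -> [M,I,I] (invalidations this op: 1; running total: 5)
Op 12: C1 write [C1 write: invalidate ['C0=M'] -> C1=M] -> [I,M,I] (invalidations this op: 1; running total: 6)

Answer: 6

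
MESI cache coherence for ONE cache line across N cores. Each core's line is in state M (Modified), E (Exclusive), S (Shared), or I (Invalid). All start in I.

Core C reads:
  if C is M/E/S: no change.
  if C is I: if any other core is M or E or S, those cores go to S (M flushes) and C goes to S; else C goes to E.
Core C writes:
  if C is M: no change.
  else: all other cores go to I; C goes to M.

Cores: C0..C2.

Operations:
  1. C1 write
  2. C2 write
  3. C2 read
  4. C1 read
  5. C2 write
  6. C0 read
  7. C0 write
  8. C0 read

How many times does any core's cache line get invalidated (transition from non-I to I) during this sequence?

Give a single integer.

Answer: 3

Derivation:
Op 1: C1 write [C1 write: invalidate none -> C1=M] -> [I,M,I] (invalidations this op: 0; running total: 0)
Op 2: C2 write [C2 write: invalidate ['C1=M'] -> C2=M] -> [I,I,M] (invalidations this op: 1; running total: 1)
Op 3: C2 read [C2 read: already in M, no change] -> [I,I,M] (invalidations this op: 0; running total: 1)
Op 4: C1 read [C1 read from I: others=['C2=M'] -> C1=S, others downsized to S] -> [I,S,S] (invalidations this op: 0; running total: 1)
Op 5: C2 write [C2 write: invalidate ['C1=S'] -> C2=M] -> [I,I,M] (invalidations this op: 1; running total: 2)
Op 6: C0 read [C0 read from I: others=['C2=M'] -> C0=S, others downsized to S] -> [S,I,S] (invalidations this op: 0; running total: 2)
Op 7: C0 write [C0 write: invalidate ['C2=S'] -> C0=M] -> [M,I,I] (invalidations this op: 1; running total: 3)
Op 8: C0 read [C0 read: already in M, no change] -> [M,I,I] (invalidations this op: 0; running total: 3)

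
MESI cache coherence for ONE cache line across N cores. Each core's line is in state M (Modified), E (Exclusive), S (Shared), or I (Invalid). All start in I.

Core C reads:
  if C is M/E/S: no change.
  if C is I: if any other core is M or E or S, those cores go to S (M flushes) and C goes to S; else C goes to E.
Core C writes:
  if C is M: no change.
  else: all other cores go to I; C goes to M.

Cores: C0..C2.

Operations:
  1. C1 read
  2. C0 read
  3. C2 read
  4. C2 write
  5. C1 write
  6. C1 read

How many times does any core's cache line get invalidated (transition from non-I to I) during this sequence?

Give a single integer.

Answer: 3

Derivation:
Op 1: C1 read [C1 read from I: no other sharers -> C1=E (exclusive)] -> [I,E,I] (invalidations this op: 0; running total: 0)
Op 2: C0 read [C0 read from I: others=['C1=E'] -> C0=S, others downsized to S] -> [S,S,I] (invalidations this op: 0; running total: 0)
Op 3: C2 read [C2 read from I: others=['C0=S', 'C1=S'] -> C2=S, others downsized to S] -> [S,S,S] (invalidations this op: 0; running total: 0)
Op 4: C2 write [C2 write: invalidate ['C0=S', 'C1=S'] -> C2=M] -> [I,I,M] (invalidations this op: 2; running total: 2)
Op 5: C1 write [C1 write: invalidate ['C2=M'] -> C1=M] -> [I,M,I] (invalidations this op: 1; running total: 3)
Op 6: C1 read [C1 read: already in M, no change] -> [I,M,I] (invalidations this op: 0; running total: 3)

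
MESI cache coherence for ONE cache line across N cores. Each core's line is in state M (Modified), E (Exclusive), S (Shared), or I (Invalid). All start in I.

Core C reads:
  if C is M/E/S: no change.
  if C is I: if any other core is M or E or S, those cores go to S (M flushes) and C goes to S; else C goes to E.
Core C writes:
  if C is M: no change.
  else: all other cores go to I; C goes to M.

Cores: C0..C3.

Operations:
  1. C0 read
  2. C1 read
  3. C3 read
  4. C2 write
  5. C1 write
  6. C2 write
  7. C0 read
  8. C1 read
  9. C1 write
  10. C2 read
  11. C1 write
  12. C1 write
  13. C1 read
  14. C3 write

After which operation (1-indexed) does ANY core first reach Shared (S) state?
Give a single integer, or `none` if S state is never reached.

Op 1: C0 read [C0 read from I: no other sharers -> C0=E (exclusive)] -> [E,I,I,I]
Op 2: C1 read [C1 read from I: others=['C0=E'] -> C1=S, others downsized to S] -> [S,S,I,I]
  -> First S state at op 2; remaining ops need not be traced.

Answer: 2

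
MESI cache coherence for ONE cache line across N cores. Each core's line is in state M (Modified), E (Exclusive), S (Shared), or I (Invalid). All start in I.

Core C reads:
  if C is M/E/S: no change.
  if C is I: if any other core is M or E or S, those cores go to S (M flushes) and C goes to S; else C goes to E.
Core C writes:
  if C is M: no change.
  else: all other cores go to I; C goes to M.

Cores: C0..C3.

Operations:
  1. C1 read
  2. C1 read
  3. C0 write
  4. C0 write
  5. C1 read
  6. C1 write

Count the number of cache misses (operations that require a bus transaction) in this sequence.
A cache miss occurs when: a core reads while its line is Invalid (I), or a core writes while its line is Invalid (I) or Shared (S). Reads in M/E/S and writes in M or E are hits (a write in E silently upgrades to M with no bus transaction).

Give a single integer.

Answer: 4

Derivation:
Op 1: C1 read [C1 read from I: no other sharers -> C1=E (exclusive)] -> [I,E,I,I] [MISS #1: read from I]
Op 2: C1 read [C1 read: already in E, no change] -> [I,E,I,I] [hit: read from E]
Op 3: C0 write [C0 write: invalidate ['C1=E'] -> C0=M] -> [M,I,I,I] [MISS #2: write from I]
Op 4: C0 write [C0 write: already M (modified), no change] -> [M,I,I,I] [hit: write from M]
Op 5: C1 read [C1 read from I: others=['C0=M'] -> C1=S, others downsized to S] -> [S,S,I,I] [MISS #3: read from I]
Op 6: C1 write [C1 write: invalidate ['C0=S'] -> C1=M] -> [I,M,I,I] [MISS #4: write from S]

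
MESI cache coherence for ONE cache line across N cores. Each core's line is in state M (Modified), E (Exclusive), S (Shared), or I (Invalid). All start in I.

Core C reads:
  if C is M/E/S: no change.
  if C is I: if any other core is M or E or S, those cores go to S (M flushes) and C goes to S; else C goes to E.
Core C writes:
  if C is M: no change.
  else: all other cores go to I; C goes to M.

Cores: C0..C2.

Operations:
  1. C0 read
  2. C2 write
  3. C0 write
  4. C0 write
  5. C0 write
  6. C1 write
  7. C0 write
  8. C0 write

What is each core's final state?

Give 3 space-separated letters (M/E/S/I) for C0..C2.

Op 1: C0 read [C0 read from I: no other sharers -> C0=E (exclusive)] -> [E,I,I]
Op 2: C2 write [C2 write: invalidate ['C0=E'] -> C2=M] -> [I,I,M]
Op 3: C0 write [C0 write: invalidate ['C2=M'] -> C0=M] -> [M,I,I]
Op 4: C0 write [C0 write: already M (modified), no change] -> [M,I,I]
Op 5: C0 write [C0 write: already M (modified), no change] -> [M,I,I]
Op 6: C1 write [C1 write: invalidate ['C0=M'] -> C1=M] -> [I,M,I]
Op 7: C0 write [C0 write: invalidate ['C1=M'] -> C0=M] -> [M,I,I]
Op 8: C0 write [C0 write: already M (modified), no change] -> [M,I,I]

Answer: M I I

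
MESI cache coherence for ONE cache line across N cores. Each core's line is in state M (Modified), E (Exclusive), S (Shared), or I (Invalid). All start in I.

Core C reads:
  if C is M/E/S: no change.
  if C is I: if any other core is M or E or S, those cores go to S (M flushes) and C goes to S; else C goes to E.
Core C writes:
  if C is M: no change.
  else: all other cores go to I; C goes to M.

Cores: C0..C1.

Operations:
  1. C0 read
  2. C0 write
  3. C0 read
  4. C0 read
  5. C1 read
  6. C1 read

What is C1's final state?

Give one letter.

Op 1: C0 read [C0 read from I: no other sharers -> C0=E (exclusive)] -> [E,I]
Op 2: C0 write [C0 write: invalidate none -> C0=M] -> [M,I]
Op 3: C0 read [C0 read: already in M, no change] -> [M,I]
Op 4: C0 read [C0 read: already in M, no change] -> [M,I]
Op 5: C1 read [C1 read from I: others=['C0=M'] -> C1=S, others downsized to S] -> [S,S]
Op 6: C1 read [C1 read: already in S, no change] -> [S,S]

Answer: S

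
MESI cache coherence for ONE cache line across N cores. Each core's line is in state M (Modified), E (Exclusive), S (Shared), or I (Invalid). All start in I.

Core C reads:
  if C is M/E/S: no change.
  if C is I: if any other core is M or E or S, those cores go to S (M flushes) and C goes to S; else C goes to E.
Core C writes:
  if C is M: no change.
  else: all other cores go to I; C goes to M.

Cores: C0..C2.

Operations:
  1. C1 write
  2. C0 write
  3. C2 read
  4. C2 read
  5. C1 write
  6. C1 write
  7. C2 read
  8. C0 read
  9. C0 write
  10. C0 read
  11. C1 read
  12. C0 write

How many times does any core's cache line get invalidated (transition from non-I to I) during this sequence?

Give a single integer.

Answer: 6

Derivation:
Op 1: C1 write [C1 write: invalidate none -> C1=M] -> [I,M,I] (invalidations this op: 0; running total: 0)
Op 2: C0 write [C0 write: invalidate ['C1=M'] -> C0=M] -> [M,I,I] (invalidations this op: 1; running total: 1)
Op 3: C2 read [C2 read from I: others=['C0=M'] -> C2=S, others downsized to S] -> [S,I,S] (invalidations this op: 0; running total: 1)
Op 4: C2 read [C2 read: already in S, no change] -> [S,I,S] (invalidations this op: 0; running total: 1)
Op 5: C1 write [C1 write: invalidate ['C0=S', 'C2=S'] -> C1=M] -> [I,M,I] (invalidations this op: 2; running total: 3)
Op 6: C1 write [C1 write: already M (modified), no change] -> [I,M,I] (invalidations this op: 0; running total: 3)
Op 7: C2 read [C2 read from I: others=['C1=M'] -> C2=S, others downsized to S] -> [I,S,S] (invalidations this op: 0; running total: 3)
Op 8: C0 read [C0 read from I: others=['C1=S', 'C2=S'] -> C0=S, others downsized to S] -> [S,S,S] (invalidations this op: 0; running total: 3)
Op 9: C0 write [C0 write: invalidate ['C1=S', 'C2=S'] -> C0=M] -> [M,I,I] (invalidations this op: 2; running total: 5)
Op 10: C0 read [C0 read: already in M, no change] -> [M,I,I] (invalidations this op: 0; running total: 5)
Op 11: C1 read [C1 read from I: others=['C0=M'] -> C1=S, others downsized to S] -> [S,S,I] (invalidations this op: 0; running total: 5)
Op 12: C0 write [C0 write: invalidate ['C1=S'] -> C0=M] -> [M,I,I] (invalidations this op: 1; running total: 6)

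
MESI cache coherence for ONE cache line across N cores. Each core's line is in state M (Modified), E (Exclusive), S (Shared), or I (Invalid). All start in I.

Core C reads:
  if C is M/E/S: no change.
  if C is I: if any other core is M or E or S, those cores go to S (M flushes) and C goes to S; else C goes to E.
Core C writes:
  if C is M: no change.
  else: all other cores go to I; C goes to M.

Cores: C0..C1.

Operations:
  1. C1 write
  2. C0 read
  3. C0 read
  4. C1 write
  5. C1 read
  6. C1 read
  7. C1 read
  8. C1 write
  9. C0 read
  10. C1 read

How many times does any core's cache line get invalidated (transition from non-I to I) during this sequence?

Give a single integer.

Op 1: C1 write [C1 write: invalidate none -> C1=M] -> [I,M] (invalidations this op: 0; running total: 0)
Op 2: C0 read [C0 read from I: others=['C1=M'] -> C0=S, others downsized to S] -> [S,S] (invalidations this op: 0; running total: 0)
Op 3: C0 read [C0 read: already in S, no change] -> [S,S] (invalidations this op: 0; running total: 0)
Op 4: C1 write [C1 write: invalidate ['C0=S'] -> C1=M] -> [I,M] (invalidations this op: 1; running total: 1)
Op 5: C1 read [C1 read: already in M, no change] -> [I,M] (invalidations this op: 0; running total: 1)
Op 6: C1 read [C1 read: already in M, no change] -> [I,M] (invalidations this op: 0; running total: 1)
Op 7: C1 read [C1 read: already in M, no change] -> [I,M] (invalidations this op: 0; running total: 1)
Op 8: C1 write [C1 write: already M (modified), no change] -> [I,M] (invalidations this op: 0; running total: 1)
Op 9: C0 read [C0 read from I: others=['C1=M'] -> C0=S, others downsized to S] -> [S,S] (invalidations this op: 0; running total: 1)
Op 10: C1 read [C1 read: already in S, no change] -> [S,S] (invalidations this op: 0; running total: 1)

Answer: 1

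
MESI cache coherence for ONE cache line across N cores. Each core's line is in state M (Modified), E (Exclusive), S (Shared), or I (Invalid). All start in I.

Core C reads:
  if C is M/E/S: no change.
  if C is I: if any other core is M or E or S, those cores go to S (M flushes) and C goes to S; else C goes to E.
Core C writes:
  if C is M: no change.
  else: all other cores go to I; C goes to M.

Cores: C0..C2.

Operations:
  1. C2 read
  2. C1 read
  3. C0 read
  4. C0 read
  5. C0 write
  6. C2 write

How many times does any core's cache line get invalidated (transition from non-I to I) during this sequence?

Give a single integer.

Op 1: C2 read [C2 read from I: no other sharers -> C2=E (exclusive)] -> [I,I,E] (invalidations this op: 0; running total: 0)
Op 2: C1 read [C1 read from I: others=['C2=E'] -> C1=S, others downsized to S] -> [I,S,S] (invalidations this op: 0; running total: 0)
Op 3: C0 read [C0 read from I: others=['C1=S', 'C2=S'] -> C0=S, others downsized to S] -> [S,S,S] (invalidations this op: 0; running total: 0)
Op 4: C0 read [C0 read: already in S, no change] -> [S,S,S] (invalidations this op: 0; running total: 0)
Op 5: C0 write [C0 write: invalidate ['C1=S', 'C2=S'] -> C0=M] -> [M,I,I] (invalidations this op: 2; running total: 2)
Op 6: C2 write [C2 write: invalidate ['C0=M'] -> C2=M] -> [I,I,M] (invalidations this op: 1; running total: 3)

Answer: 3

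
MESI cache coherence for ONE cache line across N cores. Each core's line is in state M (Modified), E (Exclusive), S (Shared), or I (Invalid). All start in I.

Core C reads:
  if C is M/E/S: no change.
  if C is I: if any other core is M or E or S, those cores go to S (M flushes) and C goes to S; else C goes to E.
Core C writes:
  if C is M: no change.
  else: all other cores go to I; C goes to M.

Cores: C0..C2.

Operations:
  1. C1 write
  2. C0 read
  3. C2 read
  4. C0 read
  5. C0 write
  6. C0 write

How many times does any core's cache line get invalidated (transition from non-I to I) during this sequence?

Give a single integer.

Answer: 2

Derivation:
Op 1: C1 write [C1 write: invalidate none -> C1=M] -> [I,M,I] (invalidations this op: 0; running total: 0)
Op 2: C0 read [C0 read from I: others=['C1=M'] -> C0=S, others downsized to S] -> [S,S,I] (invalidations this op: 0; running total: 0)
Op 3: C2 read [C2 read from I: others=['C0=S', 'C1=S'] -> C2=S, others downsized to S] -> [S,S,S] (invalidations this op: 0; running total: 0)
Op 4: C0 read [C0 read: already in S, no change] -> [S,S,S] (invalidations this op: 0; running total: 0)
Op 5: C0 write [C0 write: invalidate ['C1=S', 'C2=S'] -> C0=M] -> [M,I,I] (invalidations this op: 2; running total: 2)
Op 6: C0 write [C0 write: already M (modified), no change] -> [M,I,I] (invalidations this op: 0; running total: 2)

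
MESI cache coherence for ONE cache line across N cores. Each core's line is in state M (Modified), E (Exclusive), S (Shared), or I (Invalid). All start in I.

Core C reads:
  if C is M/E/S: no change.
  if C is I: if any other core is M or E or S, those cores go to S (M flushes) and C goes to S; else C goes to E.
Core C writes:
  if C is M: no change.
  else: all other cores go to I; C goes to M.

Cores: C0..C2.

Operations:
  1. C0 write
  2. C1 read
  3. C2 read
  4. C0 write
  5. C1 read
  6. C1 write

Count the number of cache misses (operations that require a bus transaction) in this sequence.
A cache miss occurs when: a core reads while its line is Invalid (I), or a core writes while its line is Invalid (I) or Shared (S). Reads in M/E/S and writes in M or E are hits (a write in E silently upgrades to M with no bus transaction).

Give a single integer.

Op 1: C0 write [C0 write: invalidate none -> C0=M] -> [M,I,I] [MISS #1: write from I]
Op 2: C1 read [C1 read from I: others=['C0=M'] -> C1=S, others downsized to S] -> [S,S,I] [MISS #2: read from I]
Op 3: C2 read [C2 read from I: others=['C0=S', 'C1=S'] -> C2=S, others downsized to S] -> [S,S,S] [MISS #3: read from I]
Op 4: C0 write [C0 write: invalidate ['C1=S', 'C2=S'] -> C0=M] -> [M,I,I] [MISS #4: write from S]
Op 5: C1 read [C1 read from I: others=['C0=M'] -> C1=S, others downsized to S] -> [S,S,I] [MISS #5: read from I]
Op 6: C1 write [C1 write: invalidate ['C0=S'] -> C1=M] -> [I,M,I] [MISS #6: write from S]

Answer: 6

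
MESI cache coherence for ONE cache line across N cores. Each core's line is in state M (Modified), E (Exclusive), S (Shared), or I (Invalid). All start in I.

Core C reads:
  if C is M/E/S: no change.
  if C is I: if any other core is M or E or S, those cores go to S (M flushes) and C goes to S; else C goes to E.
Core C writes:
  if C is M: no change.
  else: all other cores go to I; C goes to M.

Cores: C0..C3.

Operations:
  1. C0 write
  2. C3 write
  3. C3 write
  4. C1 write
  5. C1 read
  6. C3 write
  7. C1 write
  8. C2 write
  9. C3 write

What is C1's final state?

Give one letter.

Answer: I

Derivation:
Op 1: C0 write [C0 write: invalidate none -> C0=M] -> [M,I,I,I]
Op 2: C3 write [C3 write: invalidate ['C0=M'] -> C3=M] -> [I,I,I,M]
Op 3: C3 write [C3 write: already M (modified), no change] -> [I,I,I,M]
Op 4: C1 write [C1 write: invalidate ['C3=M'] -> C1=M] -> [I,M,I,I]
Op 5: C1 read [C1 read: already in M, no change] -> [I,M,I,I]
Op 6: C3 write [C3 write: invalidate ['C1=M'] -> C3=M] -> [I,I,I,M]
Op 7: C1 write [C1 write: invalidate ['C3=M'] -> C1=M] -> [I,M,I,I]
Op 8: C2 write [C2 write: invalidate ['C1=M'] -> C2=M] -> [I,I,M,I]
Op 9: C3 write [C3 write: invalidate ['C2=M'] -> C3=M] -> [I,I,I,M]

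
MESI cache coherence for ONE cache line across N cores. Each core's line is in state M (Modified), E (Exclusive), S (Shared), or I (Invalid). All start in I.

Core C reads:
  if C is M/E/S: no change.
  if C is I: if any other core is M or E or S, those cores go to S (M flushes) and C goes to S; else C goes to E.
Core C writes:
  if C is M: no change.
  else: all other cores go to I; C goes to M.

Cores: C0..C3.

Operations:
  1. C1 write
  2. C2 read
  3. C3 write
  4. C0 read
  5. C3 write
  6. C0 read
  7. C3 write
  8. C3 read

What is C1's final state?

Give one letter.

Op 1: C1 write [C1 write: invalidate none -> C1=M] -> [I,M,I,I]
Op 2: C2 read [C2 read from I: others=['C1=M'] -> C2=S, others downsized to S] -> [I,S,S,I]
Op 3: C3 write [C3 write: invalidate ['C1=S', 'C2=S'] -> C3=M] -> [I,I,I,M]
Op 4: C0 read [C0 read from I: others=['C3=M'] -> C0=S, others downsized to S] -> [S,I,I,S]
Op 5: C3 write [C3 write: invalidate ['C0=S'] -> C3=M] -> [I,I,I,M]
Op 6: C0 read [C0 read from I: others=['C3=M'] -> C0=S, others downsized to S] -> [S,I,I,S]
Op 7: C3 write [C3 write: invalidate ['C0=S'] -> C3=M] -> [I,I,I,M]
Op 8: C3 read [C3 read: already in M, no change] -> [I,I,I,M]

Answer: I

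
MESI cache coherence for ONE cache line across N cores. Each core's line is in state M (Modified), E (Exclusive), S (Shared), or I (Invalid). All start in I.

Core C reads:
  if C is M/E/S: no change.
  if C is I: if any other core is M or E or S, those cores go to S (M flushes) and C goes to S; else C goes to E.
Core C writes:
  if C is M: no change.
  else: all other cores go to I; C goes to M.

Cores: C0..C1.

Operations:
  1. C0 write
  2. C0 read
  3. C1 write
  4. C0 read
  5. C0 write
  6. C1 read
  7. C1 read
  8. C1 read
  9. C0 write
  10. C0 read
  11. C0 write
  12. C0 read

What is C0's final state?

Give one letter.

Answer: M

Derivation:
Op 1: C0 write [C0 write: invalidate none -> C0=M] -> [M,I]
Op 2: C0 read [C0 read: already in M, no change] -> [M,I]
Op 3: C1 write [C1 write: invalidate ['C0=M'] -> C1=M] -> [I,M]
Op 4: C0 read [C0 read from I: others=['C1=M'] -> C0=S, others downsized to S] -> [S,S]
Op 5: C0 write [C0 write: invalidate ['C1=S'] -> C0=M] -> [M,I]
Op 6: C1 read [C1 read from I: others=['C0=M'] -> C1=S, others downsized to S] -> [S,S]
Op 7: C1 read [C1 read: already in S, no change] -> [S,S]
Op 8: C1 read [C1 read: already in S, no change] -> [S,S]
Op 9: C0 write [C0 write: invalidate ['C1=S'] -> C0=M] -> [M,I]
Op 10: C0 read [C0 read: already in M, no change] -> [M,I]
Op 11: C0 write [C0 write: already M (modified), no change] -> [M,I]
Op 12: C0 read [C0 read: already in M, no change] -> [M,I]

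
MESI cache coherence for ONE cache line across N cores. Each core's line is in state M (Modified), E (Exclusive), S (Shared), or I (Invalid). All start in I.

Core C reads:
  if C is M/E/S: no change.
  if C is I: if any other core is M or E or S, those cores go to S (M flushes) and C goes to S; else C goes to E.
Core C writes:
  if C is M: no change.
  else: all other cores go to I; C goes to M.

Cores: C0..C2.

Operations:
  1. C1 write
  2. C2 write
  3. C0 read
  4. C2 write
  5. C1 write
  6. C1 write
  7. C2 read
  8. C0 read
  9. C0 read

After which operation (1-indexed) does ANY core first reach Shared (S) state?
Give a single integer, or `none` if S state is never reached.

Op 1: C1 write [C1 write: invalidate none -> C1=M] -> [I,M,I]
Op 2: C2 write [C2 write: invalidate ['C1=M'] -> C2=M] -> [I,I,M]
Op 3: C0 read [C0 read from I: others=['C2=M'] -> C0=S, others downsized to S] -> [S,I,S]
  -> First S state at op 3; remaining ops need not be traced.

Answer: 3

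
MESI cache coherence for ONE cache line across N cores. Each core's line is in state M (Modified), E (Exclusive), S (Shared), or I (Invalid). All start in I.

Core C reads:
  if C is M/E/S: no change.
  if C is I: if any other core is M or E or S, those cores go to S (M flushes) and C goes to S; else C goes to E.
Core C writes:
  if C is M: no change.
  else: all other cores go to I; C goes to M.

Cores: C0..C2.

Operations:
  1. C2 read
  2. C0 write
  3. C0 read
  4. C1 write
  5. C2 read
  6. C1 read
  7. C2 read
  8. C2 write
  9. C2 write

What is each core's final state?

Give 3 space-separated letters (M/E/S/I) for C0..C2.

Answer: I I M

Derivation:
Op 1: C2 read [C2 read from I: no other sharers -> C2=E (exclusive)] -> [I,I,E]
Op 2: C0 write [C0 write: invalidate ['C2=E'] -> C0=M] -> [M,I,I]
Op 3: C0 read [C0 read: already in M, no change] -> [M,I,I]
Op 4: C1 write [C1 write: invalidate ['C0=M'] -> C1=M] -> [I,M,I]
Op 5: C2 read [C2 read from I: others=['C1=M'] -> C2=S, others downsized to S] -> [I,S,S]
Op 6: C1 read [C1 read: already in S, no change] -> [I,S,S]
Op 7: C2 read [C2 read: already in S, no change] -> [I,S,S]
Op 8: C2 write [C2 write: invalidate ['C1=S'] -> C2=M] -> [I,I,M]
Op 9: C2 write [C2 write: already M (modified), no change] -> [I,I,M]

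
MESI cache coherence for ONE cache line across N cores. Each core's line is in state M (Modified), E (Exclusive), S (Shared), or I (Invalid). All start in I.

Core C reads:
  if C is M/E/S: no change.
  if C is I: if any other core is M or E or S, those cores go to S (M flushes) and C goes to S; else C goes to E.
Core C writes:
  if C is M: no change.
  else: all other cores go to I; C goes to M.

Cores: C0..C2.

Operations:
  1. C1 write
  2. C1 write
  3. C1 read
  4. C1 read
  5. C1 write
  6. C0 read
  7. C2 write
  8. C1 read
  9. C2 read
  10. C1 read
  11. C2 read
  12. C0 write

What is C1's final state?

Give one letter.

Op 1: C1 write [C1 write: invalidate none -> C1=M] -> [I,M,I]
Op 2: C1 write [C1 write: already M (modified), no change] -> [I,M,I]
Op 3: C1 read [C1 read: already in M, no change] -> [I,M,I]
Op 4: C1 read [C1 read: already in M, no change] -> [I,M,I]
Op 5: C1 write [C1 write: already M (modified), no change] -> [I,M,I]
Op 6: C0 read [C0 read from I: others=['C1=M'] -> C0=S, others downsized to S] -> [S,S,I]
Op 7: C2 write [C2 write: invalidate ['C0=S', 'C1=S'] -> C2=M] -> [I,I,M]
Op 8: C1 read [C1 read from I: others=['C2=M'] -> C1=S, others downsized to S] -> [I,S,S]
Op 9: C2 read [C2 read: already in S, no change] -> [I,S,S]
Op 10: C1 read [C1 read: already in S, no change] -> [I,S,S]
Op 11: C2 read [C2 read: already in S, no change] -> [I,S,S]
Op 12: C0 write [C0 write: invalidate ['C1=S', 'C2=S'] -> C0=M] -> [M,I,I]

Answer: I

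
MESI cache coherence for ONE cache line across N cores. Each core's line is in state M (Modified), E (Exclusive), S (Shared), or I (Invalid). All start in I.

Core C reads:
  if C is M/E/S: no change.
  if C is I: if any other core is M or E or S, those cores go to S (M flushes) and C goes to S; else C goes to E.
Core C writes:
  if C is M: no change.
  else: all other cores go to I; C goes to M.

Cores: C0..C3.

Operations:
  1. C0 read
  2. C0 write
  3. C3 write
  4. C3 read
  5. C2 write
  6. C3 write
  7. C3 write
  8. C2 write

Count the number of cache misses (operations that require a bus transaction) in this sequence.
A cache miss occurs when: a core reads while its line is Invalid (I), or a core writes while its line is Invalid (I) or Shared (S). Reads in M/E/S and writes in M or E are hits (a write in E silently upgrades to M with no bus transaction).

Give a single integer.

Op 1: C0 read [C0 read from I: no other sharers -> C0=E (exclusive)] -> [E,I,I,I] [MISS #1: read from I]
Op 2: C0 write [C0 write: invalidate none -> C0=M] -> [M,I,I,I] [hit: write from E is a silent E->M upgrade, no bus transaction]
Op 3: C3 write [C3 write: invalidate ['C0=M'] -> C3=M] -> [I,I,I,M] [MISS #2: write from I]
Op 4: C3 read [C3 read: already in M, no change] -> [I,I,I,M] [hit: read from M]
Op 5: C2 write [C2 write: invalidate ['C3=M'] -> C2=M] -> [I,I,M,I] [MISS #3: write from I]
Op 6: C3 write [C3 write: invalidate ['C2=M'] -> C3=M] -> [I,I,I,M] [MISS #4: write from I]
Op 7: C3 write [C3 write: already M (modified), no change] -> [I,I,I,M] [hit: write from M]
Op 8: C2 write [C2 write: invalidate ['C3=M'] -> C2=M] -> [I,I,M,I] [MISS #5: write from I]

Answer: 5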